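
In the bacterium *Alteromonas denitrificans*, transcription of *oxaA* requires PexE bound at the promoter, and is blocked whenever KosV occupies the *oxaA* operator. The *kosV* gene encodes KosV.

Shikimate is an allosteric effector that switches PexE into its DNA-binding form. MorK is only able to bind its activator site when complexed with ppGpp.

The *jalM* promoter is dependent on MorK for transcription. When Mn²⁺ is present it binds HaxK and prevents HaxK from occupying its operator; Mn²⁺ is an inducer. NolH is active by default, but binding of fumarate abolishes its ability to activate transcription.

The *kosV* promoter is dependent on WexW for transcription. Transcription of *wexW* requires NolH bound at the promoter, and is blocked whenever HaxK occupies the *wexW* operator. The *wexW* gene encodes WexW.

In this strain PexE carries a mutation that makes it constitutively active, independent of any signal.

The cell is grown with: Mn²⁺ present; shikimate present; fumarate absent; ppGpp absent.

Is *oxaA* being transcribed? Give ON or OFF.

OFF

Fumarate is absent, so NolH is active.
Mn²⁺ is present, so HaxK is inactive.
No repressor is bound and NolH is active, so *wexW* is transcribed.
So WexW is produced and active.
No repressor is bound and WexW is active, so *kosV* is transcribed.
So KosV is produced and active.
PexE is constitutively active in this strain.
With repressor KosV bound, *oxaA* is not transcribed.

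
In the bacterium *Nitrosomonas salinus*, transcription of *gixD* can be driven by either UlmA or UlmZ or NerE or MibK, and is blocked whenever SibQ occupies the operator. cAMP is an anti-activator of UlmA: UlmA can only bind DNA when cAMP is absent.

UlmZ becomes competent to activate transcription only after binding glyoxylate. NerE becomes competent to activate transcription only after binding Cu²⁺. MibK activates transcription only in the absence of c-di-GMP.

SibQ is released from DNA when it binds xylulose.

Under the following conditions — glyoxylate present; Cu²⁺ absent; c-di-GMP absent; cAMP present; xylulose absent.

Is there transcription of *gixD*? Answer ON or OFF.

OFF

Xylulose is absent, so SibQ is active.
cAMP is present, so UlmA is inactive.
Glyoxylate is present, so UlmZ is active.
Cu²⁺ is absent, so NerE is inactive.
c-di-GMP is absent, so MibK is active.
With repressor SibQ bound, *gixD* is not transcribed.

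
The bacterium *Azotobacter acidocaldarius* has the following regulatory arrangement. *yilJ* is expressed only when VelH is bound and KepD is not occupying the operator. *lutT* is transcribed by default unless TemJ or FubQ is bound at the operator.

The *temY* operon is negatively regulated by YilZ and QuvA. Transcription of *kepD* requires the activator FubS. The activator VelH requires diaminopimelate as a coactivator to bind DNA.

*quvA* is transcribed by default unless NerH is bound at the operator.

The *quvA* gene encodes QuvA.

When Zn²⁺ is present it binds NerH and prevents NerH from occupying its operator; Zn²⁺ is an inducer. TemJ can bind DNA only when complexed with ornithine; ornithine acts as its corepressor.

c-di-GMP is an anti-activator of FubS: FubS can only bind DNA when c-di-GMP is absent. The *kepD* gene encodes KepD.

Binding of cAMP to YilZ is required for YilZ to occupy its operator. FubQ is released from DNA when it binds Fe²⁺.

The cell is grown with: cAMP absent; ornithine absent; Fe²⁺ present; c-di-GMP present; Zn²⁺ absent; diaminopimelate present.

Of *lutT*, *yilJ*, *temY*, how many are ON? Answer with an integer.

Ornithine is absent, so TemJ is inactive.
Fe²⁺ is present, so FubQ is inactive.
With no repressor bound, *lutT* is transcribed.
→ *lutT* is ON.
c-di-GMP is present, so FubS is inactive.
Required activator FubS is absent, so *kepD* is not transcribed.
So KepD is not produced.
Diaminopimelate is present, so VelH is active.
No repressor is bound and VelH is active, so *yilJ* is transcribed.
→ *yilJ* is ON.
cAMP is absent, so YilZ is inactive.
Zn²⁺ is absent, so NerH is active.
With repressor NerH bound, *quvA* is not transcribed.
So QuvA is not produced.
With no repressor bound, *temY* is transcribed.
→ *temY* is ON.
3 of the 3 genes are transcribed.

3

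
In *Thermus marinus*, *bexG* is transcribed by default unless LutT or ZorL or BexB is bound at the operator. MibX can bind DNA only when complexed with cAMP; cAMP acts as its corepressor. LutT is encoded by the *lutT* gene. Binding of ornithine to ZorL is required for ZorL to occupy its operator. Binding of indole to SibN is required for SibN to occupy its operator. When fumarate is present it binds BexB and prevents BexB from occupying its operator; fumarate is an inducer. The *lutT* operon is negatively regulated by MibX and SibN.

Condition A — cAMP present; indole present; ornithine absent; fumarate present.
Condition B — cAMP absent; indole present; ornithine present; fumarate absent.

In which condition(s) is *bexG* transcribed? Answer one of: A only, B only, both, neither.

A only

Condition A:
cAMP is present, so MibX is active.
Indole is present, so SibN is active.
With repressor MibX bound, *lutT* is not transcribed.
So LutT is not produced.
Ornithine is absent, so ZorL is inactive.
Fumarate is present, so BexB is inactive.
With no repressor bound, *bexG* is transcribed.
→ *bexG* is ON in A.
Condition B:
cAMP is absent, so MibX is inactive.
Indole is present, so SibN is active.
With repressor SibN bound, *lutT* is not transcribed.
So LutT is not produced.
Ornithine is present, so ZorL is active.
Fumarate is absent, so BexB is active.
With repressor ZorL bound, *bexG* is not transcribed.
→ *bexG* is OFF in B.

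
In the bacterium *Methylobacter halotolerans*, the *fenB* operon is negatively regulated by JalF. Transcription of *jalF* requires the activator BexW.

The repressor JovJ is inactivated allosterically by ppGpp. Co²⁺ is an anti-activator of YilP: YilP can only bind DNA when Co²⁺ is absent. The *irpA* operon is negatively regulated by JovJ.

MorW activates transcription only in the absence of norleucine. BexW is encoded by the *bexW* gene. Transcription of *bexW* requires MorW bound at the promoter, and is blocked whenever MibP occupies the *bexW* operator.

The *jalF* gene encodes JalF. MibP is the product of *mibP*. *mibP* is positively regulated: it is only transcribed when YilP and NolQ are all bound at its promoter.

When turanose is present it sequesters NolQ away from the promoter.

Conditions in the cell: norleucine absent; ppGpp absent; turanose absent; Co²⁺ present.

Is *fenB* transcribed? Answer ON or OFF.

OFF

Co²⁺ is present, so YilP is inactive.
Turanose is absent, so NolQ is active.
Required activator YilP is absent, so *mibP* is not transcribed.
So MibP is not produced.
Norleucine is absent, so MorW is active.
No repressor is bound and MorW is active, so *bexW* is transcribed.
So BexW is produced and active.
No repressor is bound and BexW is active, so *jalF* is transcribed.
So JalF is produced and active.
With repressor JalF bound, *fenB* is not transcribed.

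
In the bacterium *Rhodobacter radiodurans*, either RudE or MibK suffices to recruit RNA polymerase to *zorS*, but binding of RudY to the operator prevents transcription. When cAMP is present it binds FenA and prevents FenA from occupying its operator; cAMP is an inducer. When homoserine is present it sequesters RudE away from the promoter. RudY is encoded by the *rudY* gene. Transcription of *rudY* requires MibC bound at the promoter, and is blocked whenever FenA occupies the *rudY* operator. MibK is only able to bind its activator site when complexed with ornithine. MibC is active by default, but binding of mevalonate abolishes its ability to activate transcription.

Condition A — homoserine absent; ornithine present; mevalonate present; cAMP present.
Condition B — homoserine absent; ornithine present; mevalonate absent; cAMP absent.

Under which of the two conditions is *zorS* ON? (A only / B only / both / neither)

both

Condition A:
Homoserine is absent, so RudE is active.
Ornithine is present, so MibK is active.
Mevalonate is present, so MibC is inactive.
cAMP is present, so FenA is inactive.
Required activator MibC is absent, so *rudY* is not transcribed.
So RudY is not produced.
Activator RudE is present, so *zorS* is transcribed.
→ *zorS* is ON in A.
Condition B:
Homoserine is absent, so RudE is active.
Ornithine is present, so MibK is active.
Mevalonate is absent, so MibC is active.
cAMP is absent, so FenA is active.
With repressor FenA bound, *rudY* is not transcribed.
So RudY is not produced.
Activator RudE is present, so *zorS* is transcribed.
→ *zorS* is ON in B.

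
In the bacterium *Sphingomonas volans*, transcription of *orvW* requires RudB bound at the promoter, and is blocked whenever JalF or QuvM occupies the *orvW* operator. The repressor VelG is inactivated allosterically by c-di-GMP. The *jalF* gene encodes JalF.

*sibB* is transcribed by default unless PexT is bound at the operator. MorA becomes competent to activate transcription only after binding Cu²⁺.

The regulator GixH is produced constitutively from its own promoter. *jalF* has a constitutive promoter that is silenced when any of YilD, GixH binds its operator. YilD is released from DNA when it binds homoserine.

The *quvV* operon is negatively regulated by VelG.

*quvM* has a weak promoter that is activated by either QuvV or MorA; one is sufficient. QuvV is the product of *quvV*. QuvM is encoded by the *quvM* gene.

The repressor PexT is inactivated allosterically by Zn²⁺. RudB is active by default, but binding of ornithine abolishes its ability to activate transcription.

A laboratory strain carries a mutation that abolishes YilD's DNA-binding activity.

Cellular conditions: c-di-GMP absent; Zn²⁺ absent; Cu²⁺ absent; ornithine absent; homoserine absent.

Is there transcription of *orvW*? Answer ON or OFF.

Ornithine is absent, so RudB is active.
YilD is non-functional in this strain, so it has no effect.
GixH is produced constitutively and is active.
With repressor GixH bound, *jalF* is not transcribed.
So JalF is not produced.
c-di-GMP is absent, so VelG is active.
With repressor VelG bound, *quvV* is not transcribed.
So QuvV is not produced.
Cu²⁺ is absent, so MorA is inactive.
No activator is available at the *quvM* promoter, so *quvM* is not transcribed.
So QuvM is not produced.
No repressor is bound and RudB is active, so *orvW* is transcribed.

ON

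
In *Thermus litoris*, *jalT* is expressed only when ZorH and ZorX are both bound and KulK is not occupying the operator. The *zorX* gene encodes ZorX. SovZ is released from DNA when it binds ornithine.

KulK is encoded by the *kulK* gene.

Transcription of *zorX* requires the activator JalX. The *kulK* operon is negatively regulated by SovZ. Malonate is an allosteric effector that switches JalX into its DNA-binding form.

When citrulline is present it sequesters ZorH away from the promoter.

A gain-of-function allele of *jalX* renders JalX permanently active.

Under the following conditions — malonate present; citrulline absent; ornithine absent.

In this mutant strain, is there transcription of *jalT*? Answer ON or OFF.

Citrulline is absent, so ZorH is active.
Ornithine is absent, so SovZ is active.
With repressor SovZ bound, *kulK* is not transcribed.
So KulK is not produced.
JalX is constitutively active in this strain.
No repressor is bound and JalX is active, so *zorX* is transcribed.
So ZorX is produced and active.
No repressor is bound and ZorH and ZorX are active, so *jalT* is transcribed.

ON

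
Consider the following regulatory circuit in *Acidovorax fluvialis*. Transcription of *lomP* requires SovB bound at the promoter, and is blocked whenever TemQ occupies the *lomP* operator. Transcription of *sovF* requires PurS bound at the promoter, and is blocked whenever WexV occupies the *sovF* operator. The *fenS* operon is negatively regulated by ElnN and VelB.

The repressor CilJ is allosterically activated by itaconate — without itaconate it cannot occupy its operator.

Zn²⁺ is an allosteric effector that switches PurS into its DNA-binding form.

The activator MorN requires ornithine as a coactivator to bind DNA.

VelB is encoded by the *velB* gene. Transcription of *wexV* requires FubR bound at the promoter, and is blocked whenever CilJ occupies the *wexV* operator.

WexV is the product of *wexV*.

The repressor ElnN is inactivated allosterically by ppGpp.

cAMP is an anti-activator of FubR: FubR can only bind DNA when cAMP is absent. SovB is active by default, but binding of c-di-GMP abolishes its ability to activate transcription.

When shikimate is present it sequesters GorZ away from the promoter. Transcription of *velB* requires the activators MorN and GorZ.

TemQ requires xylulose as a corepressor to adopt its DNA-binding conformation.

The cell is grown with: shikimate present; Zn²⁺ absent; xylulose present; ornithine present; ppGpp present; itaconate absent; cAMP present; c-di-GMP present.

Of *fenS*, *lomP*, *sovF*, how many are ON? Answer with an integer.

1

ppGpp is present, so ElnN is inactive.
Ornithine is present, so MorN is active.
Shikimate is present, so GorZ is inactive.
Required activator GorZ is absent, so *velB* is not transcribed.
So VelB is not produced.
With no repressor bound, *fenS* is transcribed.
→ *fenS* is ON.
Xylulose is present, so TemQ is active.
c-di-GMP is present, so SovB is inactive.
With repressor TemQ bound, *lomP* is not transcribed.
→ *lomP* is OFF.
Itaconate is absent, so CilJ is inactive.
cAMP is present, so FubR is inactive.
Required activator FubR is absent, so *wexV* is not transcribed.
So WexV is not produced.
Zn²⁺ is absent, so PurS is inactive.
Required activator PurS is absent, so *sovF* is not transcribed.
→ *sovF* is OFF.
1 of the 3 genes is transcribed.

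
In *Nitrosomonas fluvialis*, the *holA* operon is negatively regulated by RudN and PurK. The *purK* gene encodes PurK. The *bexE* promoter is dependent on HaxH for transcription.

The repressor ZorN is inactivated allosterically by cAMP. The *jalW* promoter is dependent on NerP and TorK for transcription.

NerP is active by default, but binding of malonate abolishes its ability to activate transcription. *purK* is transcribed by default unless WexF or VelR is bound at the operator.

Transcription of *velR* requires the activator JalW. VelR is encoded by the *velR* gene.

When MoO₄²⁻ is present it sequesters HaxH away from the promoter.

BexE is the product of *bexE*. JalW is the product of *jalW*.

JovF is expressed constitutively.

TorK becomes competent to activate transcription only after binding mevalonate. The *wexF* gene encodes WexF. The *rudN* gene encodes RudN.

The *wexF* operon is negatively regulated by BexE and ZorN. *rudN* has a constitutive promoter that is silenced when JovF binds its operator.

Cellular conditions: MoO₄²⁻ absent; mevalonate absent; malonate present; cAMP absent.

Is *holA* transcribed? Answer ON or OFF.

OFF

JovF is produced constitutively and is active.
With repressor JovF bound, *rudN* is not transcribed.
So RudN is not produced.
MoO₄²⁻ is absent, so HaxH is active.
No repressor is bound and HaxH is active, so *bexE* is transcribed.
So BexE is produced and active.
cAMP is absent, so ZorN is active.
With repressor BexE bound, *wexF* is not transcribed.
So WexF is not produced.
Malonate is present, so NerP is inactive.
Mevalonate is absent, so TorK is inactive.
Required activator NerP is absent, so *jalW* is not transcribed.
So JalW is not produced.
Required activator JalW is absent, so *velR* is not transcribed.
So VelR is not produced.
With no repressor bound, *purK* is transcribed.
So PurK is produced and active.
With repressor PurK bound, *holA* is not transcribed.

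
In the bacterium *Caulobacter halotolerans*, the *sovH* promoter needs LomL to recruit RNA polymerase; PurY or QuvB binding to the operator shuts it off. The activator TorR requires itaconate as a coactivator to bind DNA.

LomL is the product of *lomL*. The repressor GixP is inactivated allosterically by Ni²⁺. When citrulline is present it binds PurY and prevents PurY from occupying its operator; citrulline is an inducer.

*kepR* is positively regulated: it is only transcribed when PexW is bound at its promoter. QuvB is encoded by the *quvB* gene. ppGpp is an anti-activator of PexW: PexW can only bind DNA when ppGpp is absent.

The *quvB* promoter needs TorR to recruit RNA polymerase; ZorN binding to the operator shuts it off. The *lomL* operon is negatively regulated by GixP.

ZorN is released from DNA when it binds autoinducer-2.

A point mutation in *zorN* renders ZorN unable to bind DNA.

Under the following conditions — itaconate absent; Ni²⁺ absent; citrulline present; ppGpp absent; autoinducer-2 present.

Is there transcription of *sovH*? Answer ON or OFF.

OFF

Citrulline is present, so PurY is inactive.
Ni²⁺ is absent, so GixP is active.
With repressor GixP bound, *lomL* is not transcribed.
So LomL is not produced.
Itaconate is absent, so TorR is inactive.
ZorN is non-functional in this strain, so it has no effect.
Required activator TorR is absent, so *quvB* is not transcribed.
So QuvB is not produced.
Required activator LomL is absent, so *sovH* is not transcribed.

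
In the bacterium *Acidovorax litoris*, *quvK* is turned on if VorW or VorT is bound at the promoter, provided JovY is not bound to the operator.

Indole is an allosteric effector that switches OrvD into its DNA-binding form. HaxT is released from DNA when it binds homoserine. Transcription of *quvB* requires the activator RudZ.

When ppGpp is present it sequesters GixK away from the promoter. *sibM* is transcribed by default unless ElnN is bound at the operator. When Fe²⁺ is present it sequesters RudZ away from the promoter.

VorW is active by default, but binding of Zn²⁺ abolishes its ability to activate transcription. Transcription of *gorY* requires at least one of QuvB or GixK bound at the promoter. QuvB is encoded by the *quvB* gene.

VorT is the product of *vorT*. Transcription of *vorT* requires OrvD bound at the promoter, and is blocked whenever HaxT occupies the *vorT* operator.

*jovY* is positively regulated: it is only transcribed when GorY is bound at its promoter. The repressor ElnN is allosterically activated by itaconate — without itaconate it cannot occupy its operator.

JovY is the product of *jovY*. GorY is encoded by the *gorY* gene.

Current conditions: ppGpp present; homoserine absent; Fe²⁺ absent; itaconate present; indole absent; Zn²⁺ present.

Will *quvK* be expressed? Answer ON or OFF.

OFF

Fe²⁺ is absent, so RudZ is active.
No repressor is bound and RudZ is active, so *quvB* is transcribed.
So QuvB is produced and active.
ppGpp is present, so GixK is inactive.
Activator QuvB is present, so *gorY* is transcribed.
So GorY is produced and active.
No repressor is bound and GorY is active, so *jovY* is transcribed.
So JovY is produced and active.
Zn²⁺ is present, so VorW is inactive.
Homoserine is absent, so HaxT is active.
Indole is absent, so OrvD is inactive.
With repressor HaxT bound, *vorT* is not transcribed.
So VorT is not produced.
With repressor JovY bound, *quvK* is not transcribed.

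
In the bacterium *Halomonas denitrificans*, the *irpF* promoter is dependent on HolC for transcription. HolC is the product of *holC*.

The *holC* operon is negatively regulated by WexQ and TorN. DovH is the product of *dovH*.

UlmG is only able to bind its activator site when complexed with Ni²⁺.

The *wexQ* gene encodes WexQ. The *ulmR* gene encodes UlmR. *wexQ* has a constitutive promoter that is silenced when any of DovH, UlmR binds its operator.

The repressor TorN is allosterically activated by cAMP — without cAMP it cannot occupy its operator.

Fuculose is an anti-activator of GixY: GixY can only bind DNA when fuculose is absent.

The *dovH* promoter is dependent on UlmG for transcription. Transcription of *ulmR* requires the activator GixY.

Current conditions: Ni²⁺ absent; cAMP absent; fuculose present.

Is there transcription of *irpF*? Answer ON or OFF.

OFF

Ni²⁺ is absent, so UlmG is inactive.
Required activator UlmG is absent, so *dovH* is not transcribed.
So DovH is not produced.
Fuculose is present, so GixY is inactive.
Required activator GixY is absent, so *ulmR* is not transcribed.
So UlmR is not produced.
With no repressor bound, *wexQ* is transcribed.
So WexQ is produced and active.
cAMP is absent, so TorN is inactive.
With repressor WexQ bound, *holC* is not transcribed.
So HolC is not produced.
Required activator HolC is absent, so *irpF* is not transcribed.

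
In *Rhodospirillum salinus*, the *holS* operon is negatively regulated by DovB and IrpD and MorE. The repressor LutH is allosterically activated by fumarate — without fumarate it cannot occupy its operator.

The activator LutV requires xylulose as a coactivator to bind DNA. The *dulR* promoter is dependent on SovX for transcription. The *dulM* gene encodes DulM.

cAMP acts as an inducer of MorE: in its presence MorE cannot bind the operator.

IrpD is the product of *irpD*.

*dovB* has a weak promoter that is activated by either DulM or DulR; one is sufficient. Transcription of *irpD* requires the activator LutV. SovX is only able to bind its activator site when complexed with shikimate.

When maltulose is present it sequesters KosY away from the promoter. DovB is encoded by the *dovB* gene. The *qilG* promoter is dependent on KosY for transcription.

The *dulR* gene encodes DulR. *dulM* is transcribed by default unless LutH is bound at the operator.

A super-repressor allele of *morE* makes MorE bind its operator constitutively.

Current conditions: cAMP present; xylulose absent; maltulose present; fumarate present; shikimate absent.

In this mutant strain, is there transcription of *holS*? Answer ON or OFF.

OFF

Fumarate is present, so LutH is active.
With repressor LutH bound, *dulM* is not transcribed.
So DulM is not produced.
Shikimate is absent, so SovX is inactive.
Required activator SovX is absent, so *dulR* is not transcribed.
So DulR is not produced.
No activator is available at the *dovB* promoter, so *dovB* is not transcribed.
So DovB is not produced.
Xylulose is absent, so LutV is inactive.
Required activator LutV is absent, so *irpD* is not transcribed.
So IrpD is not produced.
MorE is constitutively active in this strain.
With repressor MorE bound, *holS* is not transcribed.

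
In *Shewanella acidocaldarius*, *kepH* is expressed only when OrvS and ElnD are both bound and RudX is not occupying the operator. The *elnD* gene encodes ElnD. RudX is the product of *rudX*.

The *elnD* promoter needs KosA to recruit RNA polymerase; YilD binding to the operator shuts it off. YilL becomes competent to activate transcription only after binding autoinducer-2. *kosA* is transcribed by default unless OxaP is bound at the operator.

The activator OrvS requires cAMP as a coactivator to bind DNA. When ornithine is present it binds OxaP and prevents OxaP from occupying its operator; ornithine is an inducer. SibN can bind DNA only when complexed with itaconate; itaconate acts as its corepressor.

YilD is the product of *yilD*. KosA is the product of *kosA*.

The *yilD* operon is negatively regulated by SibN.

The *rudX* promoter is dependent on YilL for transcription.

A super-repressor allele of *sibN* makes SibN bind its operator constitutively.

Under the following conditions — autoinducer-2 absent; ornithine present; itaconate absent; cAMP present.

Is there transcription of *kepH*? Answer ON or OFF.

ON

Autoinducer-2 is absent, so YilL is inactive.
Required activator YilL is absent, so *rudX* is not transcribed.
So RudX is not produced.
cAMP is present, so OrvS is active.
SibN is constitutively active in this strain.
With repressor SibN bound, *yilD* is not transcribed.
So YilD is not produced.
Ornithine is present, so OxaP is inactive.
With no repressor bound, *kosA* is transcribed.
So KosA is produced and active.
No repressor is bound and KosA is active, so *elnD* is transcribed.
So ElnD is produced and active.
No repressor is bound and OrvS and ElnD are active, so *kepH* is transcribed.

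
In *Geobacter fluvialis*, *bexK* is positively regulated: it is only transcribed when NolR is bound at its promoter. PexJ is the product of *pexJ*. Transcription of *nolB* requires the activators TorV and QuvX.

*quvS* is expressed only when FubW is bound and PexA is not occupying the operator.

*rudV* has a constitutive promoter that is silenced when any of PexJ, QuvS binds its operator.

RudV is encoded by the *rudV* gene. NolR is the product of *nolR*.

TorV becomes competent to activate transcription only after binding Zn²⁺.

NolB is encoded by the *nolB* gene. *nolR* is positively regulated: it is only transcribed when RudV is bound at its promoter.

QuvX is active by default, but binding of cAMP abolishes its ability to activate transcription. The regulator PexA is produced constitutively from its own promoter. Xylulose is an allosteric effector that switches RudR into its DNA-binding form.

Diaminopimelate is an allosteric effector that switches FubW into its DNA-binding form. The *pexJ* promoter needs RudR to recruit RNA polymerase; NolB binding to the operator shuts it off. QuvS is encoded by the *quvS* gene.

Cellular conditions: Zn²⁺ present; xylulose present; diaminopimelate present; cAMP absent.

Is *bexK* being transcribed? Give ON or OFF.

ON

Zn²⁺ is present, so TorV is active.
cAMP is absent, so QuvX is active.
No repressor is bound and TorV and QuvX are active, so *nolB* is transcribed.
So NolB is produced and active.
Xylulose is present, so RudR is active.
With repressor NolB bound, *pexJ* is not transcribed.
So PexJ is not produced.
PexA is produced constitutively and is active.
Diaminopimelate is present, so FubW is active.
With repressor PexA bound, *quvS* is not transcribed.
So QuvS is not produced.
With no repressor bound, *rudV* is transcribed.
So RudV is produced and active.
No repressor is bound and RudV is active, so *nolR* is transcribed.
So NolR is produced and active.
No repressor is bound and NolR is active, so *bexK* is transcribed.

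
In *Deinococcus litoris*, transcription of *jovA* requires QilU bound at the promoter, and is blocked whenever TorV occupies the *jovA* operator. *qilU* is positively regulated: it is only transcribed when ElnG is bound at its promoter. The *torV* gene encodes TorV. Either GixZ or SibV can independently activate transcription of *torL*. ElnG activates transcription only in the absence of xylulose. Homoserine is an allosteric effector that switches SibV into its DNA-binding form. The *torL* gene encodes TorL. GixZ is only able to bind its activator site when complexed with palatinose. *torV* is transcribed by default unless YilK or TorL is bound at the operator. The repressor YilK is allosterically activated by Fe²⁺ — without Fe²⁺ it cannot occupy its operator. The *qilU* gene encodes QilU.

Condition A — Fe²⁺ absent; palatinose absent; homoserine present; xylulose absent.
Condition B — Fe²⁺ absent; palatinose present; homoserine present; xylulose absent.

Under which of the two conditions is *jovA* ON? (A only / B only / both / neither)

Condition A:
Fe²⁺ is absent, so YilK is inactive.
Palatinose is absent, so GixZ is inactive.
Homoserine is present, so SibV is active.
Activator SibV is present, so *torL* is transcribed.
So TorL is produced and active.
With repressor TorL bound, *torV* is not transcribed.
So TorV is not produced.
Xylulose is absent, so ElnG is active.
No repressor is bound and ElnG is active, so *qilU* is transcribed.
So QilU is produced and active.
No repressor is bound and QilU is active, so *jovA* is transcribed.
→ *jovA* is ON in A.
Condition B:
Fe²⁺ is absent, so YilK is inactive.
Palatinose is present, so GixZ is active.
Homoserine is present, so SibV is active.
Activator GixZ is present, so *torL* is transcribed.
So TorL is produced and active.
With repressor TorL bound, *torV* is not transcribed.
So TorV is not produced.
Xylulose is absent, so ElnG is active.
No repressor is bound and ElnG is active, so *qilU* is transcribed.
So QilU is produced and active.
No repressor is bound and QilU is active, so *jovA* is transcribed.
→ *jovA* is ON in B.

both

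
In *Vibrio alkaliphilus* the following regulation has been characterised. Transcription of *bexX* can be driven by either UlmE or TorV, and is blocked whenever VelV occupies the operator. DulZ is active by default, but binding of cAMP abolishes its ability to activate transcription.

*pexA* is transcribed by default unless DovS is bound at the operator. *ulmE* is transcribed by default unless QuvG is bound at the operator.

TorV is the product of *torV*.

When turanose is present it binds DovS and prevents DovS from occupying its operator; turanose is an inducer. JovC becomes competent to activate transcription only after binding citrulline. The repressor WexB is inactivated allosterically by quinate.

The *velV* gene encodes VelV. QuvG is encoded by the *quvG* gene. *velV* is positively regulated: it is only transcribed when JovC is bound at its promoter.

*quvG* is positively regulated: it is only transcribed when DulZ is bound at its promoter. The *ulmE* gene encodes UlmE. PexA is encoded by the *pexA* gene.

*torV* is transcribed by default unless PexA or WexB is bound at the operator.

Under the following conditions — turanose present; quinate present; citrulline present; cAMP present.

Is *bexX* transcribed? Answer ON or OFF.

OFF

cAMP is present, so DulZ is inactive.
Required activator DulZ is absent, so *quvG* is not transcribed.
So QuvG is not produced.
With no repressor bound, *ulmE* is transcribed.
So UlmE is produced and active.
Turanose is present, so DovS is inactive.
With no repressor bound, *pexA* is transcribed.
So PexA is produced and active.
Quinate is present, so WexB is inactive.
With repressor PexA bound, *torV* is not transcribed.
So TorV is not produced.
Citrulline is present, so JovC is active.
No repressor is bound and JovC is active, so *velV* is transcribed.
So VelV is produced and active.
With repressor VelV bound, *bexX* is not transcribed.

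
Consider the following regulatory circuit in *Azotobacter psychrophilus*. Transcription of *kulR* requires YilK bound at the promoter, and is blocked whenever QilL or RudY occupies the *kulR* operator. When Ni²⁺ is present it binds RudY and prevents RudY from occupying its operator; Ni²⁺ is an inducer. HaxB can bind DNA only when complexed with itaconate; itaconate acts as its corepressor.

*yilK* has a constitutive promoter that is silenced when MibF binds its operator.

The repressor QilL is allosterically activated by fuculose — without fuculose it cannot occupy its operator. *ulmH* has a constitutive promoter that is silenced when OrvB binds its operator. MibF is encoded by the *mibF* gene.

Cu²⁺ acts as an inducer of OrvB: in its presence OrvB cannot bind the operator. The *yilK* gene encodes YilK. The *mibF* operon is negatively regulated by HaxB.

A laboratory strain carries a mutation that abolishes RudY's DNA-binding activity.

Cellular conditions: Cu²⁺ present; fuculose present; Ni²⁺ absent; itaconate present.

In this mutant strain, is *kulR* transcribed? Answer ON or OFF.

Fuculose is present, so QilL is active.
RudY is non-functional in this strain, so it has no effect.
Itaconate is present, so HaxB is active.
With repressor HaxB bound, *mibF* is not transcribed.
So MibF is not produced.
With no repressor bound, *yilK* is transcribed.
So YilK is produced and active.
With repressor QilL bound, *kulR* is not transcribed.

OFF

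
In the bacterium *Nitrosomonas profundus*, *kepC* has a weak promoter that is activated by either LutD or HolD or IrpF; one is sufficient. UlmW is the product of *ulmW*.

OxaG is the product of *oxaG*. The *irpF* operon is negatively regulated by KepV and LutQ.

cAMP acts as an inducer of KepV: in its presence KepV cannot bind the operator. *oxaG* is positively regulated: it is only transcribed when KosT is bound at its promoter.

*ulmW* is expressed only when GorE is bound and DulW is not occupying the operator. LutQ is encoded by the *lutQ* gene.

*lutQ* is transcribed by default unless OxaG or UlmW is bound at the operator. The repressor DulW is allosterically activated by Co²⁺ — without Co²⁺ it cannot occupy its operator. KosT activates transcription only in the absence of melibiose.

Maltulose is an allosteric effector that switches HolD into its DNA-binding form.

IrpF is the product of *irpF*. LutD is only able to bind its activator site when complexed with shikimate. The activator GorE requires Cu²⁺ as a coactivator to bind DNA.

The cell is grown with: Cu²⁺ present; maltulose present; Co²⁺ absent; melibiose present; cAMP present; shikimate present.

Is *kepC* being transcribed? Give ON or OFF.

ON

Shikimate is present, so LutD is active.
Maltulose is present, so HolD is active.
cAMP is present, so KepV is inactive.
Melibiose is present, so KosT is inactive.
Required activator KosT is absent, so *oxaG* is not transcribed.
So OxaG is not produced.
Co²⁺ is absent, so DulW is inactive.
Cu²⁺ is present, so GorE is active.
No repressor is bound and GorE is active, so *ulmW* is transcribed.
So UlmW is produced and active.
With repressor UlmW bound, *lutQ* is not transcribed.
So LutQ is not produced.
With no repressor bound, *irpF* is transcribed.
So IrpF is produced and active.
Activator LutD is present, so *kepC* is transcribed.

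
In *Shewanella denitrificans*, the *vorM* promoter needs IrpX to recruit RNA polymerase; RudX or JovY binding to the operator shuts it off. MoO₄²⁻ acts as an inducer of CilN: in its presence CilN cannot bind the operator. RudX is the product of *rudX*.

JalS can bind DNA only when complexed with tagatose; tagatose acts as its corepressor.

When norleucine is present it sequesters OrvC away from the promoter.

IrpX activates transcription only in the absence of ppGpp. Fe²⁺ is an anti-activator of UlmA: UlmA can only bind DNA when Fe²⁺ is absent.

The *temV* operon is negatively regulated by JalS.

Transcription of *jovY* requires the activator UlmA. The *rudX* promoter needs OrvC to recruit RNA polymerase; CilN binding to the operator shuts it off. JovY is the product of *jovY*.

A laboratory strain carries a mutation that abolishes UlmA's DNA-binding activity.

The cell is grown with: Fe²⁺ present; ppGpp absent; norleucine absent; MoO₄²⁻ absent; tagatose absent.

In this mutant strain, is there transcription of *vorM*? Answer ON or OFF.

MoO₄²⁻ is absent, so CilN is active.
Norleucine is absent, so OrvC is active.
With repressor CilN bound, *rudX* is not transcribed.
So RudX is not produced.
ppGpp is absent, so IrpX is active.
UlmA is non-functional in this strain, so it has no effect.
Required activator UlmA is absent, so *jovY* is not transcribed.
So JovY is not produced.
No repressor is bound and IrpX is active, so *vorM* is transcribed.

ON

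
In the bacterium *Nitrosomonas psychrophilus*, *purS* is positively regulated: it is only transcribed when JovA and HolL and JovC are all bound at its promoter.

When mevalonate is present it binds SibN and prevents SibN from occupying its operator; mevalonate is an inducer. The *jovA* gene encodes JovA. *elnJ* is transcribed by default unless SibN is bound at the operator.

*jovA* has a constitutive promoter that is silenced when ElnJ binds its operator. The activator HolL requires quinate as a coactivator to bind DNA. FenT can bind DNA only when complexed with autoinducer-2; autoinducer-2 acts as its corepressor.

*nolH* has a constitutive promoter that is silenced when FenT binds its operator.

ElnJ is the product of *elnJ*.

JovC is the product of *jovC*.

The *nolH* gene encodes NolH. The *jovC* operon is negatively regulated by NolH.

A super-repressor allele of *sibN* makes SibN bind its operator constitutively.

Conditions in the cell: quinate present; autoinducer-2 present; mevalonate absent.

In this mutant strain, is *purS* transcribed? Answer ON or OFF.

SibN is constitutively active in this strain.
With repressor SibN bound, *elnJ* is not transcribed.
So ElnJ is not produced.
With no repressor bound, *jovA* is transcribed.
So JovA is produced and active.
Quinate is present, so HolL is active.
Autoinducer-2 is present, so FenT is active.
With repressor FenT bound, *nolH* is not transcribed.
So NolH is not produced.
With no repressor bound, *jovC* is transcribed.
So JovC is produced and active.
No repressor is bound and JovA and HolL and JovC are active, so *purS* is transcribed.

ON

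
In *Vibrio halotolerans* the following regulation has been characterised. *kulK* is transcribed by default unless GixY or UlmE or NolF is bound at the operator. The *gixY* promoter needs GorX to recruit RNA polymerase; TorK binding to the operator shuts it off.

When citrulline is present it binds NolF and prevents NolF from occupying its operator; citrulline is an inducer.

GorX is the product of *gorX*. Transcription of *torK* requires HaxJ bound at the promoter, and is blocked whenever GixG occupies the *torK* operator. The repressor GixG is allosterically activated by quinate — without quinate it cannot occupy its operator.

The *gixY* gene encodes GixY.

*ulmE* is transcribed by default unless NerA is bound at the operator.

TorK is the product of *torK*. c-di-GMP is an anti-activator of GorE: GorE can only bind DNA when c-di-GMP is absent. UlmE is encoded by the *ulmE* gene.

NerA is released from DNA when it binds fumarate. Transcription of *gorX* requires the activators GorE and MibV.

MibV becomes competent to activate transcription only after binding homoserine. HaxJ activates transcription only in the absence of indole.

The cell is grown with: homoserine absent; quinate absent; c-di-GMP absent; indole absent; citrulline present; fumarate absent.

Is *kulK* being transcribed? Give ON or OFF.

c-di-GMP is absent, so GorE is active.
Homoserine is absent, so MibV is inactive.
Required activator MibV is absent, so *gorX* is not transcribed.
So GorX is not produced.
Quinate is absent, so GixG is inactive.
Indole is absent, so HaxJ is active.
No repressor is bound and HaxJ is active, so *torK* is transcribed.
So TorK is produced and active.
With repressor TorK bound, *gixY* is not transcribed.
So GixY is not produced.
Fumarate is absent, so NerA is active.
With repressor NerA bound, *ulmE* is not transcribed.
So UlmE is not produced.
Citrulline is present, so NolF is inactive.
With no repressor bound, *kulK* is transcribed.

ON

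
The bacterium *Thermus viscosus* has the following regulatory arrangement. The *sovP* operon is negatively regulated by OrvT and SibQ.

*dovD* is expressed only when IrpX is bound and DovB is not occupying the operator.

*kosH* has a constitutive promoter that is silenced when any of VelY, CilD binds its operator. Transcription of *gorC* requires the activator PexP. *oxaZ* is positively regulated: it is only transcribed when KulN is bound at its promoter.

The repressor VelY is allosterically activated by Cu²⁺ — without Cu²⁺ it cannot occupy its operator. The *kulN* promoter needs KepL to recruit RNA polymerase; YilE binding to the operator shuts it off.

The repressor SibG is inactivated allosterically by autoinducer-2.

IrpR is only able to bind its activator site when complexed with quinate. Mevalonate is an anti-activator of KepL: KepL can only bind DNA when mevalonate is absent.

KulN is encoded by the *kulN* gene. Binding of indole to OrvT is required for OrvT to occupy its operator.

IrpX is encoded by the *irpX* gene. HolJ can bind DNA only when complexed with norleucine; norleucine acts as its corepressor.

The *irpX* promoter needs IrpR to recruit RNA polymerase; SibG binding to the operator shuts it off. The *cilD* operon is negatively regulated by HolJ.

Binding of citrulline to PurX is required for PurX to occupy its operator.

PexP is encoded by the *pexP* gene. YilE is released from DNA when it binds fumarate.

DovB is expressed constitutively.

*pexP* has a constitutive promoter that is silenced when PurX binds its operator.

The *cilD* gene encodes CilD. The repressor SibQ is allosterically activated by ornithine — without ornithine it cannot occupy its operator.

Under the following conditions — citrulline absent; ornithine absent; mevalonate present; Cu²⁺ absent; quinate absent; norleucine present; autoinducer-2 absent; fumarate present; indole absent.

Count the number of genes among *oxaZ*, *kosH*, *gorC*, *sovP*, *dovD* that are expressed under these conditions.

Mevalonate is present, so KepL is inactive.
Fumarate is present, so YilE is inactive.
Required activator KepL is absent, so *kulN* is not transcribed.
So KulN is not produced.
Required activator KulN is absent, so *oxaZ* is not transcribed.
→ *oxaZ* is OFF.
Cu²⁺ is absent, so VelY is inactive.
Norleucine is present, so HolJ is active.
With repressor HolJ bound, *cilD* is not transcribed.
So CilD is not produced.
With no repressor bound, *kosH* is transcribed.
→ *kosH* is ON.
Citrulline is absent, so PurX is inactive.
With no repressor bound, *pexP* is transcribed.
So PexP is produced and active.
No repressor is bound and PexP is active, so *gorC* is transcribed.
→ *gorC* is ON.
Indole is absent, so OrvT is inactive.
Ornithine is absent, so SibQ is inactive.
With no repressor bound, *sovP* is transcribed.
→ *sovP* is ON.
Autoinducer-2 is absent, so SibG is active.
Quinate is absent, so IrpR is inactive.
With repressor SibG bound, *irpX* is not transcribed.
So IrpX is not produced.
DovB is produced constitutively and is active.
With repressor DovB bound, *dovD* is not transcribed.
→ *dovD* is OFF.
3 of the 5 genes are transcribed.

3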